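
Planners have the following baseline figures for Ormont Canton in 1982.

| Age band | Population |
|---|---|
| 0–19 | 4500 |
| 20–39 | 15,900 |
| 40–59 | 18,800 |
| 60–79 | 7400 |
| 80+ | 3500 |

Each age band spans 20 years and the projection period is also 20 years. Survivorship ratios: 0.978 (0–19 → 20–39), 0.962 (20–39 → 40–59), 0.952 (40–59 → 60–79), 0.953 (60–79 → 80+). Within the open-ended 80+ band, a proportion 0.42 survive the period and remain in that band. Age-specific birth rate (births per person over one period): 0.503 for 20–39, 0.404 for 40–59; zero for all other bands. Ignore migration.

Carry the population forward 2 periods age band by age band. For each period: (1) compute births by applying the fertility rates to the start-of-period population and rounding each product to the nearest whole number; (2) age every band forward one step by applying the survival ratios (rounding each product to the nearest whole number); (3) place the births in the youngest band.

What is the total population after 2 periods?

Call the bands 1 to 5, youngest first.
Period 1.
Births: 15900 * 0.503 = 7998, 18800 * 0.404 = 7595 → total 15593
Band 2: 4500 * 0.978 = 4401
Band 3: 15900 * 0.962 = 15296
Band 4: 18800 * 0.952 = 17898
Band 5: 7400 * 0.953 + 3500 * 0.42 = 7052 + 1470 = 8522
Giving 15593 / 4401 / 15296 / 17898 / 8522.
Period 2.
Births: 4401 * 0.503 = 2214, 15296 * 0.404 = 6180 → total 8394
Band 2: 15593 * 0.978 = 15250
Band 3: 4401 * 0.962 = 4234
Band 4: 15296 * 0.952 = 14562
Band 5: 17898 * 0.953 + 8522 * 0.42 = 17057 + 3579 = 20636
Giving 8394 / 15250 / 4234 / 14562 / 20636.
Total after period 2: 8394 + 15250 + 4234 + 14562 + 20636 = 63076

63076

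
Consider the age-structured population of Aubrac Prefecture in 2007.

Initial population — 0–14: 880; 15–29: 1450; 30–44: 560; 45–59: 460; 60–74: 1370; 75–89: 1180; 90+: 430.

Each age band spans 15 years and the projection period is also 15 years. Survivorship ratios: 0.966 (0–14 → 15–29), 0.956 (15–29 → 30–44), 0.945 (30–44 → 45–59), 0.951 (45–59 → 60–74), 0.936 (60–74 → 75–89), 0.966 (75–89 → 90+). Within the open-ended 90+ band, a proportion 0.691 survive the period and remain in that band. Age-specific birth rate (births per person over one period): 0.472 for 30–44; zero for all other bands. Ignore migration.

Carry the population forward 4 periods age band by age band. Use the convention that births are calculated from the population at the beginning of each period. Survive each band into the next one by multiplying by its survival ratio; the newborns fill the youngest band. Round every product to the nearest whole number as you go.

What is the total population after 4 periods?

5010

Period 1.
Births: 560 × 0.472 = 264
15–29: 880 × 0.966 = 850
30–44: 1450 × 0.956 = 1386
45–59: 560 × 0.945 = 529
60–74: 460 × 0.951 = 437
75–89: 1370 × 0.936 = 1282
90+: 1180 × 0.966 + 430 × 0.691 = 1140 + 297 = 1437
→ [264, 850, 1386, 529, 437, 1282, 1437]
Period 2.
Births: 1386 × 0.472 = 654
15–29: 264 × 0.966 = 255
30–44: 850 × 0.956 = 813
45–59: 1386 × 0.945 = 1310
60–74: 529 × 0.951 = 503
75–89: 437 × 0.936 = 409
90+: 1282 × 0.966 + 1437 × 0.691 = 1238 + 993 = 2231
→ [654, 255, 813, 1310, 503, 409, 2231]
Period 3.
Births: 813 × 0.472 = 384
15–29: 654 × 0.966 = 632
30–44: 255 × 0.956 = 244
45–59: 813 × 0.945 = 768
60–74: 1310 × 0.951 = 1246
75–89: 503 × 0.936 = 471
90+: 409 × 0.966 + 2231 × 0.691 = 395 + 1542 = 1937
→ [384, 632, 244, 768, 1246, 471, 1937]
Period 4.
Births: 244 × 0.472 = 115
15–29: 384 × 0.966 = 371
30–44: 632 × 0.956 = 604
45–59: 244 × 0.945 = 231
60–74: 768 × 0.951 = 730
75–89: 1246 × 0.936 = 1166
90+: 471 × 0.966 + 1937 × 0.691 = 455 + 1338 = 1793
→ [115, 371, 604, 231, 730, 1166, 1793]
Total after period 4: 115 + 371 + 604 + 231 + 730 + 1166 + 1793 = 5010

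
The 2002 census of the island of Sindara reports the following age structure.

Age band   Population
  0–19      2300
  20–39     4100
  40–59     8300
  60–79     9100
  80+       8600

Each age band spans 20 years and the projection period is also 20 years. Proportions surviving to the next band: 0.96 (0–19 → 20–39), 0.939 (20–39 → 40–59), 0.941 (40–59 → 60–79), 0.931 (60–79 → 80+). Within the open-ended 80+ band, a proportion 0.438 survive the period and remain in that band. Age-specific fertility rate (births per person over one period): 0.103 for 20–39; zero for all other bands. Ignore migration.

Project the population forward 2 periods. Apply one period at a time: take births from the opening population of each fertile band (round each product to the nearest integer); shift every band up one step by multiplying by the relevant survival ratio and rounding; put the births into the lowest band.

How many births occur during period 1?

422

(Groups numbered youngest = 1 to oldest = 5.)
Period 1:
Births: 4100 * 0.103 = 422
Group 2: 2300 * 0.96 = 2208
Group 3: 4100 * 0.939 = 3850
Group 4: 8300 * 0.941 = 7810
Group 5: 9100 * 0.931 + 8600 * 0.438 = 8472 + 3767 = 12239
End of period: [422, 2208, 3850, 7810, 12239]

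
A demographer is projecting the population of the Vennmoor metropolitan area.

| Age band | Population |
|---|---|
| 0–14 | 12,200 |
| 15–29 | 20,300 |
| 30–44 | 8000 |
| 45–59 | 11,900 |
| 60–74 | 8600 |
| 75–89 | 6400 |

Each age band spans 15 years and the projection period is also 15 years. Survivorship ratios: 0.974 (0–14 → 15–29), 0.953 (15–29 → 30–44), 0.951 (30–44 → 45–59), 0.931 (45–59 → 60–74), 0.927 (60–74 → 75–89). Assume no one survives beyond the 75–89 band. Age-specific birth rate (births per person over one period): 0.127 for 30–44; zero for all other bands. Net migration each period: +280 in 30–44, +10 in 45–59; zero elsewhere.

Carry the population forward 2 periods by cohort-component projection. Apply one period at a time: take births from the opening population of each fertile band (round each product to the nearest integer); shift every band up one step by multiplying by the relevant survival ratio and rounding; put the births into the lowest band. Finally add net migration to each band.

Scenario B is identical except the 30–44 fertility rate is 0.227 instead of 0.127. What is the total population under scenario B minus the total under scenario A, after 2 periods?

Period 1.
Births: 8000 × 0.127 = 1016
15–29: 12200 × 0.974 = 11883
30–44: 20300 × 0.953 = 19346
45–59: 8000 × 0.951 = 7608
60–74: 11900 × 0.931 = 11079
75–89: 8600 × 0.927 = 7972
Net migration: 30–44 + 280 → 19626; 45–59 + 10 → 7618
End of period: [1016, 11883, 19626, 7618, 11079, 7972]
Period 2.
Births: 19626 × 0.127 = 2493
15–29: 1016 × 0.974 = 990
30–44: 11883 × 0.953 = 11324
45–59: 19626 × 0.951 = 18664
60–74: 7618 × 0.931 = 7092
75–89: 11079 × 0.927 = 10270
Net migration: 30–44 + 280 → 11604; 45–59 + 10 → 18674
End of period: [2493, 990, 11604, 18674, 7092, 10270]
Scenario A total after 2 periods: 51123
Scenario B projection —
Period 1.
Births: 8000 × 0.227 = 1816
15–29: 12200 × 0.974 = 11883
30–44: 20300 × 0.953 = 19346
45–59: 8000 × 0.951 = 7608
60–74: 11900 × 0.931 = 11079
75–89: 8600 × 0.927 = 7972
Net migration: 30–44 + 280 → 19626; 45–59 + 10 → 7618
End of period: [1816, 11883, 19626, 7618, 11079, 7972]
Period 2.
Births: 19626 × 0.227 = 4455
15–29: 1816 × 0.974 = 1769
30–44: 11883 × 0.953 = 11324
45–59: 19626 × 0.951 = 18664
60–74: 7618 × 0.931 = 7092
75–89: 11079 × 0.927 = 10270
Net migration: 30–44 + 280 → 11604; 45–59 + 10 → 18674
End of period: [4455, 1769, 11604, 18674, 7092, 10270]
Scenario B total after 2 periods: 53864
Difference B − A = 53864 − 51123 = 2741

2741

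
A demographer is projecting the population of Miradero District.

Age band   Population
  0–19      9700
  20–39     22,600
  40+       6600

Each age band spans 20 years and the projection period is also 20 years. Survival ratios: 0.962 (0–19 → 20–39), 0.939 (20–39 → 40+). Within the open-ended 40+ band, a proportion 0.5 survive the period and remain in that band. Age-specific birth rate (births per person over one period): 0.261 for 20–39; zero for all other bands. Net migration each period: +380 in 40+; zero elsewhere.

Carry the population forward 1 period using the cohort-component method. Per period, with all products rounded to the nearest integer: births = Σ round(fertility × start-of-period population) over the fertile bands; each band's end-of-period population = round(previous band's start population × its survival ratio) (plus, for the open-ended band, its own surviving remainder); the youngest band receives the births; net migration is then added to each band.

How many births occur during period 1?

5899

[period 1]
Births: 22600 * 0.261 = 5899
20–39: 9700 * 0.962 = 9331
40+: 22600 * 0.939 + 6600 * 0.5 = 21221 + 3300 = 24521
Net migration: 40+ + 380 → 24901
Population now: 0–19=5899, 20–39=9331, 40+=24901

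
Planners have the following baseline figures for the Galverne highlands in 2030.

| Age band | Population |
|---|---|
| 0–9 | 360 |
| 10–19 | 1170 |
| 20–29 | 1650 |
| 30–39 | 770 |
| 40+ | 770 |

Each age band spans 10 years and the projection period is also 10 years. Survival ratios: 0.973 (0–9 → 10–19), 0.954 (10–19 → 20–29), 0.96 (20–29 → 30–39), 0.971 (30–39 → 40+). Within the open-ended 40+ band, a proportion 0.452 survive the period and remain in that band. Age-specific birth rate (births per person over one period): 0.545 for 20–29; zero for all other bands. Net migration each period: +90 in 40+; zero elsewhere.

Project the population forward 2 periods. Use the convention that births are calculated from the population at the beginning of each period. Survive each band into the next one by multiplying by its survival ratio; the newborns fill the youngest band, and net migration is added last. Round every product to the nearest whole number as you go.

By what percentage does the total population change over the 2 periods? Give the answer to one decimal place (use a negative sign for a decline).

7.0

[period 1]
Births: 1650 × 0.545 = 899
10–19: 360 × 0.973 = 350
20–29: 1170 × 0.954 = 1116
30–39: 1650 × 0.96 = 1584
40+: 770 × 0.971 + 770 × 0.452 = 748 + 348 = 1096
Net migration: 40+ + 90 → 1186
End of period: [899, 350, 1116, 1584, 1186]
[period 2]
Births: 1116 × 0.545 = 608
10–19: 899 × 0.973 = 875
20–29: 350 × 0.954 = 334
30–39: 1116 × 0.96 = 1071
40+: 1584 × 0.971 + 1186 × 0.452 = 1538 + 536 = 2074
Net migration: 40+ + 90 → 2164
End of period: [608, 875, 334, 1071, 2164]
Total: 4720 → 5052; change = 332; percentage change = 7.0%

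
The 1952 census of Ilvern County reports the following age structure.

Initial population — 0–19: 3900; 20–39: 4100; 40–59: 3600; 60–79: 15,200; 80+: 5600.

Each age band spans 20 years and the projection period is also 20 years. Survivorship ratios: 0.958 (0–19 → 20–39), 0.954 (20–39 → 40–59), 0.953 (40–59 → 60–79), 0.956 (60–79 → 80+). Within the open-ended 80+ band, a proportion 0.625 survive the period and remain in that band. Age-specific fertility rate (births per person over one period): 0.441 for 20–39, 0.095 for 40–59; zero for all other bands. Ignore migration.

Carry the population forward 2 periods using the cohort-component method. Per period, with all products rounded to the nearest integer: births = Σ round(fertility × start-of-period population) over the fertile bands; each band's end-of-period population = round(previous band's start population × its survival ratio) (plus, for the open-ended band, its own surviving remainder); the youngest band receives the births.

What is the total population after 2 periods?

25920

After projecting period 1:
Births: 4100 * 0.441 = 1808  |  3600 * 0.095 = 342 — total 2150
20–39: 3900 * 0.958 = 3736
40–59: 4100 * 0.954 = 3911
60–79: 3600 * 0.953 = 3431
80+: 15200 * 0.956 + 5600 * 0.625 = 14531 + 3500 = 18031
End of period: [2150, 3736, 3911, 3431, 18031]
After projecting period 2:
Births: 3736 * 0.441 = 1648  |  3911 * 0.095 = 372 — total 2020
20–39: 2150 * 0.958 = 2060
40–59: 3736 * 0.954 = 3564
60–79: 3911 * 0.953 = 3727
80+: 3431 * 0.956 + 18031 * 0.625 = 3280 + 11269 = 14549
End of period: [2020, 2060, 3564, 3727, 14549]
Total after period 2: 2020 + 2060 + 3564 + 3727 + 14549 = 25920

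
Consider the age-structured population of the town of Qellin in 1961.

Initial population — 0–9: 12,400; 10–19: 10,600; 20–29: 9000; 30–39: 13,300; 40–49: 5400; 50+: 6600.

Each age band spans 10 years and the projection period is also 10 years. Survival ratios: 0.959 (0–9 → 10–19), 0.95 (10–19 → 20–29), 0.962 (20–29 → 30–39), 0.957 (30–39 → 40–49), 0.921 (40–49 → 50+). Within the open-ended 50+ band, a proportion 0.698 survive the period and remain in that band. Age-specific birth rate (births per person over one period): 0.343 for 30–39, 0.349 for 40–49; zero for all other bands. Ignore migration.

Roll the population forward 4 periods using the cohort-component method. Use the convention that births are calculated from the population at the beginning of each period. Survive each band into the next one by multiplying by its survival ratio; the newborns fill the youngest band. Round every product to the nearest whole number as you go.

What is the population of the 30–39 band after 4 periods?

5651

Numbering the bands 1..6 from youngest to oldest:
After projecting period 1:
Births: 13300 × 0.343 = 4562 ; 5400 × 0.349 = 1885 ⇒ total 6447
Band 2: 12400 × 0.959 = 11892
Band 3: 10600 × 0.95 = 10070
Band 4: 9000 × 0.962 = 8658
Band 5: 13300 × 0.957 = 12728
Band 6: 5400 × 0.921 + 6600 × 0.698 = 4973 + 4607 = 9580
Population now: 0–9=6447, 10–19=11892, 20–29=10070, 30–39=8658, 40–49=12728, 50+=9580
After projecting period 2:
Births: 8658 × 0.343 = 2970 ; 12728 × 0.349 = 4442 ⇒ total 7412
Band 2: 6447 × 0.959 = 6183
Band 3: 11892 × 0.95 = 11297
Band 4: 10070 × 0.962 = 9687
Band 5: 8658 × 0.957 = 8286
Band 6: 12728 × 0.921 + 9580 × 0.698 = 11722 + 6687 = 18409
Population now: 0–9=7412, 10–19=6183, 20–29=11297, 30–39=9687, 40–49=8286, 50+=18409
After projecting period 3:
Births: 9687 × 0.343 = 3323 ; 8286 × 0.349 = 2892 ⇒ total 6215
Band 2: 7412 × 0.959 = 7108
Band 3: 6183 × 0.95 = 5874
Band 4: 11297 × 0.962 = 10868
Band 5: 9687 × 0.957 = 9270
Band 6: 8286 × 0.921 + 18409 × 0.698 = 7631 + 12849 = 20480
Population now: 0–9=6215, 10–19=7108, 20–29=5874, 30–39=10868, 40–49=9270, 50+=20480
After projecting period 4:
Births: 10868 × 0.343 = 3728 ; 9270 × 0.349 = 3235 ⇒ total 6963
Band 2: 6215 × 0.959 = 5960
Band 3: 7108 × 0.95 = 6753
Band 4: 5874 × 0.962 = 5651
Band 5: 10868 × 0.957 = 10401
Band 6: 9270 × 0.921 + 20480 × 0.698 = 8538 + 14295 = 22833
Population now: 0–9=6963, 10–19=5960, 20–29=6753, 30–39=5651, 40–49=10401, 50+=22833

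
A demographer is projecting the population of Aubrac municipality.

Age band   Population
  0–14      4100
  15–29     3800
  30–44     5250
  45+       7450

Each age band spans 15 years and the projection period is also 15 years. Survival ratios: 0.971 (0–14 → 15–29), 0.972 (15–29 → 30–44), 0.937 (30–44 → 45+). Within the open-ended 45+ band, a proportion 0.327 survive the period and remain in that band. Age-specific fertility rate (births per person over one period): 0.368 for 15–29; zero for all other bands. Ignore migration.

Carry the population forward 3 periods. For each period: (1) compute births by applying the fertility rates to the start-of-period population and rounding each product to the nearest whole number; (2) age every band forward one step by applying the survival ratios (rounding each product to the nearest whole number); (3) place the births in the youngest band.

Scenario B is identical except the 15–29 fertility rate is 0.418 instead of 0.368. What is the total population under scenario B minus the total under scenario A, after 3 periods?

Period 1.
Births: 3800 × 0.368 = 1398
15–29: 4100 × 0.971 = 3981
30–44: 3800 × 0.972 = 3694
45+: 5250 × 0.937 + 7450 × 0.327 = 4919 + 2436 = 7355
End of period: [1398, 3981, 3694, 7355]
Period 2.
Births: 3981 × 0.368 = 1465
15–29: 1398 × 0.971 = 1357
30–44: 3981 × 0.972 = 3870
45+: 3694 × 0.937 + 7355 × 0.327 = 3461 + 2405 = 5866
End of period: [1465, 1357, 3870, 5866]
Period 3.
Births: 1357 × 0.368 = 499
15–29: 1465 × 0.971 = 1423
30–44: 1357 × 0.972 = 1319
45+: 3870 × 0.937 + 5866 × 0.327 = 3626 + 1918 = 5544
End of period: [499, 1423, 1319, 5544]
Scenario A total after 3 periods: 8785
Scenario B projection —
Period 1.
Births: 3800 × 0.418 = 1588
15–29: 4100 × 0.971 = 3981
30–44: 3800 × 0.972 = 3694
45+: 5250 × 0.937 + 7450 × 0.327 = 4919 + 2436 = 7355
End of period: [1588, 3981, 3694, 7355]
Period 2.
Births: 3981 × 0.418 = 1664
15–29: 1588 × 0.971 = 1542
30–44: 3981 × 0.972 = 3870
45+: 3694 × 0.937 + 7355 × 0.327 = 3461 + 2405 = 5866
End of period: [1664, 1542, 3870, 5866]
Period 3.
Births: 1542 × 0.418 = 645
15–29: 1664 × 0.971 = 1616
30–44: 1542 × 0.972 = 1499
45+: 3870 × 0.937 + 5866 × 0.327 = 3626 + 1918 = 5544
End of period: [645, 1616, 1499, 5544]
Scenario B total after 3 periods: 9304
Difference B − A = 9304 − 8785 = 519

519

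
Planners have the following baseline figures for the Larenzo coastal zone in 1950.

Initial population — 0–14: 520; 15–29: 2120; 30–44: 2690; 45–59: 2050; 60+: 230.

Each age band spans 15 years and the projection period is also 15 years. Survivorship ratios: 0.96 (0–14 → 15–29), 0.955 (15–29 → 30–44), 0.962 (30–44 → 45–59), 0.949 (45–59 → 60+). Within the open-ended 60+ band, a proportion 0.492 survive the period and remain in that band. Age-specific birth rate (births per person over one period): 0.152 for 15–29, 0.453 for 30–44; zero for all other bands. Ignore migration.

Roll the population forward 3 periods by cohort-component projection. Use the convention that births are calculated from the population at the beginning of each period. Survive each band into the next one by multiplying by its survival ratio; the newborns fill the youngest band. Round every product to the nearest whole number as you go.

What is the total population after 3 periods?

6821

Call the groups 1 to 5, youngest first.
— Period 1 —
Births: 2120 * 0.152 = 322, 2690 * 0.453 = 1219 → 1541
Group 2: 520 * 0.96 = 499
Group 3: 2120 * 0.955 = 2025
Group 4: 2690 * 0.962 = 2588
Group 5: 2050 * 0.949 + 230 * 0.492 = 1945 + 113 = 2058
→ [1541, 499, 2025, 2588, 2058]
— Period 2 —
Births: 499 * 0.152 = 76, 2025 * 0.453 = 917 → 993
Group 2: 1541 * 0.96 = 1479
Group 3: 499 * 0.955 = 477
Group 4: 2025 * 0.962 = 1948
Group 5: 2588 * 0.949 + 2058 * 0.492 = 2456 + 1013 = 3469
→ [993, 1479, 477, 1948, 3469]
— Period 3 —
Births: 1479 * 0.152 = 225, 477 * 0.453 = 216 → 441
Group 2: 993 * 0.96 = 953
Group 3: 1479 * 0.955 = 1412
Group 4: 477 * 0.962 = 459
Group 5: 1948 * 0.949 + 3469 * 0.492 = 1849 + 1707 = 3556
→ [441, 953, 1412, 459, 3556]
Total after period 3: 441 + 953 + 1412 + 459 + 3556 = 6821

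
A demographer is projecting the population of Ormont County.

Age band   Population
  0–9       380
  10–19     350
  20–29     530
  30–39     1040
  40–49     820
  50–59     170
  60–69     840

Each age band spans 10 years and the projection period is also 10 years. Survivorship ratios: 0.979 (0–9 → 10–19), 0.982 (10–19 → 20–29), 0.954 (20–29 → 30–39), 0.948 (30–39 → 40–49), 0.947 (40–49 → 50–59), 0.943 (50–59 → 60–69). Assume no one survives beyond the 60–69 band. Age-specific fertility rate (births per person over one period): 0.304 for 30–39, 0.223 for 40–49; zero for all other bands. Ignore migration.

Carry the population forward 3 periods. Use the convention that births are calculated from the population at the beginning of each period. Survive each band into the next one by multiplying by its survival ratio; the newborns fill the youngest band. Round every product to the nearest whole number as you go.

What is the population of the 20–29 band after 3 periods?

480

— Period 1 —
Births: 1040 × 0.304 = 316 ; 820 × 0.223 = 183 — total 499
10–19: 380 × 0.979 = 372
20–29: 350 × 0.982 = 344
30–39: 530 × 0.954 = 506
40–49: 1040 × 0.948 = 986
50–59: 820 × 0.947 = 777
60–69: 170 × 0.943 = 160
End of period: [499, 372, 344, 506, 986, 777, 160]
— Period 2 —
Births: 506 × 0.304 = 154 ; 986 × 0.223 = 220 — total 374
10–19: 499 × 0.979 = 489
20–29: 372 × 0.982 = 365
30–39: 344 × 0.954 = 328
40–49: 506 × 0.948 = 480
50–59: 986 × 0.947 = 934
60–69: 777 × 0.943 = 733
End of period: [374, 489, 365, 328, 480, 934, 733]
— Period 3 —
Births: 328 × 0.304 = 100 ; 480 × 0.223 = 107 — total 207
10–19: 374 × 0.979 = 366
20–29: 489 × 0.982 = 480
30–39: 365 × 0.954 = 348
40–49: 328 × 0.948 = 311
50–59: 480 × 0.947 = 455
60–69: 934 × 0.943 = 881
End of period: [207, 366, 480, 348, 311, 455, 881]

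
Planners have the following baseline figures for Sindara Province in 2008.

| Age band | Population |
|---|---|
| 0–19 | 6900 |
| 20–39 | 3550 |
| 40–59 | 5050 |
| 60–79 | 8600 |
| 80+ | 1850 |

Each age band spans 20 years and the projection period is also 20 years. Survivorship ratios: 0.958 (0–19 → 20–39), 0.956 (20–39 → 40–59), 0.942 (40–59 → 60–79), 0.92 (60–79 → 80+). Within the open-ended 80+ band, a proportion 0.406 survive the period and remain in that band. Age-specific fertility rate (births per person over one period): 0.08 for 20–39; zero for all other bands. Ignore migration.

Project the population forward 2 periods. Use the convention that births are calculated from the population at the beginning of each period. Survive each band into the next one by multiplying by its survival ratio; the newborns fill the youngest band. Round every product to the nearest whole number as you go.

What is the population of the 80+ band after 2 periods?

Let group 1 be 0–19 through group 5 = 80+.
— Period 1 —
Births: 3550 * 0.08 = 284
Group 2: 6900 * 0.958 = 6610
Group 3: 3550 * 0.956 = 3394
Group 4: 5050 * 0.942 = 4757
Group 5: 8600 * 0.92 + 1850 * 0.406 = 7912 + 751 = 8663
Giving 284 / 6610 / 3394 / 4757 / 8663.
— Period 2 —
Births: 6610 * 0.08 = 529
Group 2: 284 * 0.958 = 272
Group 3: 6610 * 0.956 = 6319
Group 4: 3394 * 0.942 = 3197
Group 5: 4757 * 0.92 + 8663 * 0.406 = 4376 + 3517 = 7893
Giving 529 / 272 / 6319 / 3197 / 7893.

7893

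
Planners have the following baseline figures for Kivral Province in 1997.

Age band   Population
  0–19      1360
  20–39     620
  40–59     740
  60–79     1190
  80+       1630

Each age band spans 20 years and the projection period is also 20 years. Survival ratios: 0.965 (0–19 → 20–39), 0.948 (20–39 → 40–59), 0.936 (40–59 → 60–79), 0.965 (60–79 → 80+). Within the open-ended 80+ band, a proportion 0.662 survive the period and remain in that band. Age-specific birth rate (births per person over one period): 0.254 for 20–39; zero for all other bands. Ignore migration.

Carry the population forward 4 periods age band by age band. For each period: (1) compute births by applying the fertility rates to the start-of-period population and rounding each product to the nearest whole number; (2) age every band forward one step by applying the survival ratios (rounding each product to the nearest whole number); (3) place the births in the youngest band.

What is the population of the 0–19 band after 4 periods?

82

Numbering the groups 1..5 from youngest to oldest:
After projecting period 1:
Births: 620 × 0.254 = 157
Group 2: 1360 × 0.965 = 1312
Group 3: 620 × 0.948 = 588
Group 4: 740 × 0.936 = 693
Group 5: 1190 × 0.965 + 1630 × 0.662 = 1148 + 1079 = 2227
→ [157, 1312, 588, 693, 2227]
After projecting period 2:
Births: 1312 × 0.254 = 333
Group 2: 157 × 0.965 = 152
Group 3: 1312 × 0.948 = 1244
Group 4: 588 × 0.936 = 550
Group 5: 693 × 0.965 + 2227 × 0.662 = 669 + 1474 = 2143
→ [333, 152, 1244, 550, 2143]
After projecting period 3:
Births: 152 × 0.254 = 39
Group 2: 333 × 0.965 = 321
Group 3: 152 × 0.948 = 144
Group 4: 1244 × 0.936 = 1164
Group 5: 550 × 0.965 + 2143 × 0.662 = 531 + 1419 = 1950
→ [39, 321, 144, 1164, 1950]
After projecting period 4:
Births: 321 × 0.254 = 82
Group 2: 39 × 0.965 = 38
Group 3: 321 × 0.948 = 304
Group 4: 144 × 0.936 = 135
Group 5: 1164 × 0.965 + 1950 × 0.662 = 1123 + 1291 = 2414
→ [82, 38, 304, 135, 2414]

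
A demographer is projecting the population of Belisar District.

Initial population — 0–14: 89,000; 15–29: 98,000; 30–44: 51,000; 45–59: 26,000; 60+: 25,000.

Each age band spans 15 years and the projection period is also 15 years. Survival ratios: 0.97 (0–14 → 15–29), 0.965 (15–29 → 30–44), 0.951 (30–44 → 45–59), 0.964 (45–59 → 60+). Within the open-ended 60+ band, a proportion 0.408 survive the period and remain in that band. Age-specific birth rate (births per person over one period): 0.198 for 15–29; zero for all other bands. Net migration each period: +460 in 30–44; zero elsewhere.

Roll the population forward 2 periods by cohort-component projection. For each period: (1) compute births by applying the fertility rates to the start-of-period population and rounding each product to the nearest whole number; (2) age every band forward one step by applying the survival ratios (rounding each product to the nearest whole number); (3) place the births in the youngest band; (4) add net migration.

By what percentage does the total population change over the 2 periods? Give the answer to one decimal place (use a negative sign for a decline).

-6.2

[period 1]
Births: 98000 * 0.198 = 19404
15–29: 89000 * 0.97 = 86330
30–44: 98000 * 0.965 = 94570
45–59: 51000 * 0.951 = 48501
60+: 26000 * 0.964 + 25000 * 0.408 = 25064 + 10200 = 35264
Net migration: 30–44 + 460 → 95030
Population now: 0–14=19404, 15–29=86330, 30–44=95030, 45–59=48501, 60+=35264
[period 2]
Births: 86330 * 0.198 = 17093
15–29: 19404 * 0.97 = 18822
30–44: 86330 * 0.965 = 83308
45–59: 95030 * 0.951 = 90374
60+: 48501 * 0.964 + 35264 * 0.408 = 46755 + 14388 = 61143
Net migration: 30–44 + 460 → 83768
Population now: 0–14=17093, 15–29=18822, 30–44=83768, 45–59=90374, 60+=61143
Total: 289000 → 271200; change = -17800; percentage change = -6.2%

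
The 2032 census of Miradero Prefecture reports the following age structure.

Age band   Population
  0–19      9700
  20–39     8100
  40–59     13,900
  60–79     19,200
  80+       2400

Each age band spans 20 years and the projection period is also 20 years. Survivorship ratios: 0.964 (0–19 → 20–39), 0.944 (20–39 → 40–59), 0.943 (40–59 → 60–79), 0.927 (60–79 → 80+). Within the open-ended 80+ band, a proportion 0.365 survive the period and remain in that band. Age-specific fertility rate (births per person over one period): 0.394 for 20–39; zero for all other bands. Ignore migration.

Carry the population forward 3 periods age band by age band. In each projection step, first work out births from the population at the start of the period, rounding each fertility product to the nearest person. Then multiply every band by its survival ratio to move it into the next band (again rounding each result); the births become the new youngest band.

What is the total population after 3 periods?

29598

After projecting period 1:
Births: 8100 * 0.394 = 3191
20–39: 9700 * 0.964 = 9351
40–59: 8100 * 0.944 = 7646
60–79: 13900 * 0.943 = 13108
80+: 19200 * 0.927 + 2400 * 0.365 = 17798 + 876 = 18674
Population now: 0–19=3191, 20–39=9351, 40–59=7646, 60–79=13108, 80+=18674
After projecting period 2:
Births: 9351 * 0.394 = 3684
20–39: 3191 * 0.964 = 3076
40–59: 9351 * 0.944 = 8827
60–79: 7646 * 0.943 = 7210
80+: 13108 * 0.927 + 18674 * 0.365 = 12151 + 6816 = 18967
Population now: 0–19=3684, 20–39=3076, 40–59=8827, 60–79=7210, 80+=18967
After projecting period 3:
Births: 3076 * 0.394 = 1212
20–39: 3684 * 0.964 = 3551
40–59: 3076 * 0.944 = 2904
60–79: 8827 * 0.943 = 8324
80+: 7210 * 0.927 + 18967 * 0.365 = 6684 + 6923 = 13607
Population now: 0–19=1212, 20–39=3551, 40–59=2904, 60–79=8324, 80+=13607
Total after period 3: 1212 + 3551 + 2904 + 8324 + 13607 = 29598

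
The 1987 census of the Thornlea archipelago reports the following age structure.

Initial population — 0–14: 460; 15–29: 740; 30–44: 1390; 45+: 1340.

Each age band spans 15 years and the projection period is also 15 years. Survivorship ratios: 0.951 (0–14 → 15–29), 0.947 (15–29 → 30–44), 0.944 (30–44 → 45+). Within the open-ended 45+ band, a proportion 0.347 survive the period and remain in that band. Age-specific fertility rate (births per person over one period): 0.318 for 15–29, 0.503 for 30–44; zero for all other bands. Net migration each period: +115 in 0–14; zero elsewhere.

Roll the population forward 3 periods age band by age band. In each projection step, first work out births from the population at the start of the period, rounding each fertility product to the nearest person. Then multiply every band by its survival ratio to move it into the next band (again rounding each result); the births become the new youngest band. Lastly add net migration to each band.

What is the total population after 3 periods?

2997

(Bands numbered youngest = 1 to oldest = 4.)
— Period 1 —
Births: 740 × 0.318 = 235, 1390 × 0.503 = 699 ⇒ total 934
Band 2: 460 × 0.951 = 437
Band 3: 740 × 0.947 = 701
Band 4: 1390 × 0.944 + 1340 × 0.347 = 1312 + 465 = 1777
Net migration: Band 1 + 115 → 1049
Giving 1049 / 437 / 701 / 1777.
— Period 2 —
Births: 437 × 0.318 = 139, 701 × 0.503 = 353 ⇒ total 492
Band 2: 1049 × 0.951 = 998
Band 3: 437 × 0.947 = 414
Band 4: 701 × 0.944 + 1777 × 0.347 = 662 + 617 = 1279
Net migration: Band 1 + 115 → 607
Giving 607 / 998 / 414 / 1279.
— Period 3 —
Births: 998 × 0.318 = 317, 414 × 0.503 = 208 ⇒ total 525
Band 2: 607 × 0.951 = 577
Band 3: 998 × 0.947 = 945
Band 4: 414 × 0.944 + 1279 × 0.347 = 391 + 444 = 835
Net migration: Band 1 + 115 → 640
Giving 640 / 577 / 945 / 835.
Total after period 3: 640 + 577 + 945 + 835 = 2997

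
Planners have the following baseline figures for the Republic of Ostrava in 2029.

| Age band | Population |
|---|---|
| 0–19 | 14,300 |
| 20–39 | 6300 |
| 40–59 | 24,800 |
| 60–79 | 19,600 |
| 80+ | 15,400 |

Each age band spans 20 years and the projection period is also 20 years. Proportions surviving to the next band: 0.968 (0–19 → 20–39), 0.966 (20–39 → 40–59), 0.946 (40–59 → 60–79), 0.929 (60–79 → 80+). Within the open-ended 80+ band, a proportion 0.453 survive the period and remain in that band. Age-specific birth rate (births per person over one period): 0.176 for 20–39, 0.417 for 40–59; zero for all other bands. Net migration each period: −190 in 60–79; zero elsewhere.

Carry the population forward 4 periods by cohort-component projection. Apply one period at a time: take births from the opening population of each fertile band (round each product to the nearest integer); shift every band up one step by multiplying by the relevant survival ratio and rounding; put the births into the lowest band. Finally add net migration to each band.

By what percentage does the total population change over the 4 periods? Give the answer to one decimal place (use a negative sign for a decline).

Numbering the groups 1..5 from youngest to oldest:
[period 1]
Births: 6300 × 0.176 = 1109 ; 24800 × 0.417 = 10342 — total 11451
Group 2: 14300 × 0.968 = 13842
Group 3: 6300 × 0.966 = 6086
Group 4: 24800 × 0.946 = 23461
Group 5: 19600 × 0.929 + 15400 × 0.453 = 18208 + 6976 = 25184
Net migration: Group 4 − 190 → 23271
Population now: 0–19=11451, 20–39=13842, 40–59=6086, 60–79=23271, 80+=25184
[period 2]
Births: 13842 × 0.176 = 2436 ; 6086 × 0.417 = 2538 — total 4974
Group 2: 11451 × 0.968 = 11085
Group 3: 13842 × 0.966 = 13371
Group 4: 6086 × 0.946 = 5757
Group 5: 23271 × 0.929 + 25184 × 0.453 = 21619 + 11408 = 33027
Net migration: Group 4 − 190 → 5567
Population now: 0–19=4974, 20–39=11085, 40–59=13371, 60–79=5567, 80+=33027
[period 3]
Births: 11085 × 0.176 = 1951 ; 13371 × 0.417 = 5576 — total 7527
Group 2: 4974 × 0.968 = 4815
Group 3: 11085 × 0.966 = 10708
Group 4: 13371 × 0.946 = 12649
Group 5: 5567 × 0.929 + 33027 × 0.453 = 5172 + 14961 = 20133
Net migration: Group 4 − 190 → 12459
Population now: 0–19=7527, 20–39=4815, 40–59=10708, 60–79=12459, 80+=20133
[period 4]
Births: 4815 × 0.176 = 847 ; 10708 × 0.417 = 4465 — total 5312
Group 2: 7527 × 0.968 = 7286
Group 3: 4815 × 0.966 = 4651
Group 4: 10708 × 0.946 = 10130
Group 5: 12459 × 0.929 + 20133 × 0.453 = 11574 + 9120 = 20694
Net migration: Group 4 − 190 → 9940
Population now: 0–19=5312, 20–39=7286, 40–59=4651, 60–79=9940, 80+=20694
Total: 80400 → 47883; change = -32517; percentage change = -40.4%

-40.4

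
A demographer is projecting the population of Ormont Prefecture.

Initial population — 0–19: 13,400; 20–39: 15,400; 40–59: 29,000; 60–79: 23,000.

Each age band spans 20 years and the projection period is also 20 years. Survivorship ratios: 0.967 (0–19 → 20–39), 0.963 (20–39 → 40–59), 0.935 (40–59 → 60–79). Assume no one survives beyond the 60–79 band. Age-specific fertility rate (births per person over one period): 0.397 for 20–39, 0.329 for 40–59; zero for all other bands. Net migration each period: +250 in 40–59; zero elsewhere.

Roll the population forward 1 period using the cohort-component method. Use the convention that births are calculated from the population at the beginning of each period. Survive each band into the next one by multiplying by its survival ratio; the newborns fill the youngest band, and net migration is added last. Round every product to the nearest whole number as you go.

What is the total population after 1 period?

70808

Numbering the groups 1..4 from youngest to oldest:
[period 1]
Births: 15400 * 0.397 = 6114, 29000 * 0.329 = 9541 → 15655
Group 2: 13400 * 0.967 = 12958
Group 3: 15400 * 0.963 = 14830
Group 4: 29000 * 0.935 = 27115
Net migration: Group 3 + 250 → 15080
→ [15655, 12958, 15080, 27115]
Total after period 1: 15655 + 12958 + 15080 + 27115 = 70808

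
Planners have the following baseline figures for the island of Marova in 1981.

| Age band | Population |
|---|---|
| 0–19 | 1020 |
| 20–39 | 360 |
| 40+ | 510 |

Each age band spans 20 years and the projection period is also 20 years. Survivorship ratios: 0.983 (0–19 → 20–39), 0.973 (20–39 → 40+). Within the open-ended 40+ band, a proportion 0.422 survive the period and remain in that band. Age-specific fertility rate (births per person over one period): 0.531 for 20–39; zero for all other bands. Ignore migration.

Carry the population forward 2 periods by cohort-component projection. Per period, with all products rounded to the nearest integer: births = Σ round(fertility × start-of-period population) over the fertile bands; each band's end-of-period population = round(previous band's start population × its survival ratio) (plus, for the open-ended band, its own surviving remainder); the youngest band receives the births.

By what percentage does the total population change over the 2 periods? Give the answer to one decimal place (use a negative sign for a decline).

2.4

— Period 1 —
Births: 360 * 0.531 = 191
20–39: 1020 * 0.983 = 1003
40+: 360 * 0.973 + 510 * 0.422 = 350 + 215 = 565
Giving 191 / 1003 / 565.
— Period 2 —
Births: 1003 * 0.531 = 533
20–39: 191 * 0.983 = 188
40+: 1003 * 0.973 + 565 * 0.422 = 976 + 238 = 1214
Giving 533 / 188 / 1214.
Total: 1890 → 1935; change = 45; percentage change = 2.4%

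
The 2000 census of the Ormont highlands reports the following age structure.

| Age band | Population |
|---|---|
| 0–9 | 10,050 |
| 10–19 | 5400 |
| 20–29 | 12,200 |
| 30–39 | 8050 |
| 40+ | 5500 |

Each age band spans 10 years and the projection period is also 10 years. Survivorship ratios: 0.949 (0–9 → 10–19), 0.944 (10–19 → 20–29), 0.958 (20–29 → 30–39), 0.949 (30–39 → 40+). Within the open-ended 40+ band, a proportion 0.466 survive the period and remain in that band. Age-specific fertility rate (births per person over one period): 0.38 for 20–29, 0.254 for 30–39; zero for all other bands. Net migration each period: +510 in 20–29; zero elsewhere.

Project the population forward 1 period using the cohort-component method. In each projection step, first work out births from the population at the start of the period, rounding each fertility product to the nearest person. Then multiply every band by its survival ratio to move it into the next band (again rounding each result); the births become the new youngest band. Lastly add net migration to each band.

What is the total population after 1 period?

43716

(Bands numbered youngest = 1 to oldest = 5.)
[period 1]
Births: 12200 × 0.38 = 4636  |  8050 × 0.254 = 2045 — total 6681
Band 2: 10050 × 0.949 = 9537
Band 3: 5400 × 0.944 = 5098
Band 4: 12200 × 0.958 = 11688
Band 5: 8050 × 0.949 + 5500 × 0.466 = 7639 + 2563 = 10202
Net migration: Band 3 + 510 → 5608
End of period: [6681, 9537, 5608, 11688, 10202]
Total after period 1: 6681 + 9537 + 5608 + 11688 + 10202 = 43716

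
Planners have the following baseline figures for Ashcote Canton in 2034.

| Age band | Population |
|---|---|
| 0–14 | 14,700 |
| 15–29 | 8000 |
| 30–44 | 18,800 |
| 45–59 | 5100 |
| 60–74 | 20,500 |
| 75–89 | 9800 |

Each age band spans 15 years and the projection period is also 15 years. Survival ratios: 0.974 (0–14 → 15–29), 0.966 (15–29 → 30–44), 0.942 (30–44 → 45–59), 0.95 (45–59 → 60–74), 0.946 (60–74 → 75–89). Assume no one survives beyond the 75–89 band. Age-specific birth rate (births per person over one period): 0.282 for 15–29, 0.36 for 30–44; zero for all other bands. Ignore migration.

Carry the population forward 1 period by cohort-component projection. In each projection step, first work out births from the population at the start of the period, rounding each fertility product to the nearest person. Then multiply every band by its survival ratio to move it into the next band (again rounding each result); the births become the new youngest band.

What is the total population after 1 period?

After projecting period 1:
Births: 8000 × 0.282 = 2256 ; 18800 × 0.36 = 6768 ⇒ total 9024
15–29: 14700 × 0.974 = 14318
30–44: 8000 × 0.966 = 7728
45–59: 18800 × 0.942 = 17710
60–74: 5100 × 0.95 = 4845
75–89: 20500 × 0.946 = 19393
Giving 9024 / 14318 / 7728 / 17710 / 4845 / 19393.
Total after period 1: 9024 + 14318 + 7728 + 17710 + 4845 + 19393 = 73018

73018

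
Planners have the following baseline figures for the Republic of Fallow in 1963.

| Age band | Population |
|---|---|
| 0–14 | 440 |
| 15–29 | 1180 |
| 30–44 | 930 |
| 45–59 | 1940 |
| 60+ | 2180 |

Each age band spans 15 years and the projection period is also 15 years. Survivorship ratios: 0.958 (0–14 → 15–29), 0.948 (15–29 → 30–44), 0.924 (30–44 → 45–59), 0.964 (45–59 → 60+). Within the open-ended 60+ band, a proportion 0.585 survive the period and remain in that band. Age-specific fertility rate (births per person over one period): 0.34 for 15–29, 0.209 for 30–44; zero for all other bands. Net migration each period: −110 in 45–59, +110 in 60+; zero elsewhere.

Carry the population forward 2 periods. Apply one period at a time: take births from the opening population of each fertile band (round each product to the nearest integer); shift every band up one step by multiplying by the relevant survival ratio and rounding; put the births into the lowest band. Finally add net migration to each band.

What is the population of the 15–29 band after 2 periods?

570

Numbering the bands 1..5 from youngest to oldest:
[period 1]
Births: 1180 × 0.34 = 401  |  930 × 0.209 = 194 ⇒ total 595
Band 2: 440 × 0.958 = 422
Band 3: 1180 × 0.948 = 1119
Band 4: 930 × 0.924 = 859
Band 5: 1940 × 0.964 + 2180 × 0.585 = 1870 + 1275 = 3145
Net migration: Band 4 − 110 → 749; Band 5 + 110 → 3255
→ [595, 422, 1119, 749, 3255]
[period 2]
Births: 422 × 0.34 = 143  |  1119 × 0.209 = 234 ⇒ total 377
Band 2: 595 × 0.958 = 570
Band 3: 422 × 0.948 = 400
Band 4: 1119 × 0.924 = 1034
Band 5: 749 × 0.964 + 3255 × 0.585 = 722 + 1904 = 2626
Net migration: Band 4 − 110 → 924; Band 5 + 110 → 2736
→ [377, 570, 400, 924, 2736]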